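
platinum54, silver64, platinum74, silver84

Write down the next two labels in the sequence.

platinum94 then silver104

Metal: platinum, silver, platinum, silver → platinum → silver (alternates platinum ↔ silver).
Second component — +10 each step: 54, 64, 74, 84 → 94 → 104.
Putting the parts together: platinum94 and then silver104.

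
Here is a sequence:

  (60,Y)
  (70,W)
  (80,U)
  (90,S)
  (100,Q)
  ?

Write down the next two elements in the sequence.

For the first coordinate, +10 each step: 60, 70, 80, 90, 100 → 110 → 120.
Letter: Y, W, U, S, Q → O → M (letters move back 2 places in the alphabet).
So the next two elements are (110,O) and (120,M).

(110,O), (120,M)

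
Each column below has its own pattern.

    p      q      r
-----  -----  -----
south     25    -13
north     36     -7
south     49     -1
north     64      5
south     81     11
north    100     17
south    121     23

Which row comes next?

north  144  29

Column p goes south, north, south, north, south, north, south → north (alternates south ↔ north).
Column q: perfect squares: 5², 6², 7², …, so 25, 36, 49, 64, 81, 100, 121 → 144.
Column r: +6 each step, so -13, -7, -1, 5, 11, 17, 23 → 29.
Combining the parts gives north  144  29.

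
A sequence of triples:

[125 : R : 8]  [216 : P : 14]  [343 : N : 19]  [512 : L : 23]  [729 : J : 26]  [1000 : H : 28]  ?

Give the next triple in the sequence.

[1331 : F : 29]

First component: 125, 216, 343, 512, 729, 1000 → 1331 (perfect cubes: 5³, 6³, 7³, …).
Letter — letters move back 2 places in the alphabet: R, P, N, L, J, H → F.
For the third component, differences are 6, 5, 4, … (decreasing by 1 each time): 8, 14, 19, 23, 26, 28 → 29.
Combining the parts gives [1331 : F : 29].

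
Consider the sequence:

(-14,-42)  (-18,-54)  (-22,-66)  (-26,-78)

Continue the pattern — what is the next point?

First part: −4 each step; -14, -18, -22, -26 → -30.
For the second part, always 3 × the first part: -42, -54, -66, -78 → -90.
Putting it together: (-30,-90).

(-30,-90)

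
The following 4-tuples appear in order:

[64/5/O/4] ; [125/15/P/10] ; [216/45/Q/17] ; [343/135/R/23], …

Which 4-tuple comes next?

[512/405/S/30]

First component: 64, 125, 216, 343 → 512 (perfect cubes: 4³, 5³, 6³, …).
Second component: ×3 each step, so 5, 15, 45, 135 → 405.
Letter — letters move forward 1 place in the alphabet: O, P, Q, R → S.
Fourth component goes 4, 10, 17, 23 → 30 (alternating steps +6, +7, +6, +7, …).
Combining the parts gives [512/405/S/30].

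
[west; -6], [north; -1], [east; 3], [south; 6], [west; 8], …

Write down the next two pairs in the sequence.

[north; 9], [east; 9]

Direction goes west, north, east, south, west → north → east (repeats west → north → east → south).
For the second value, differences are 5, 4, 3, … (decreasing by 1 each time): -6, -1, 3, 6, 8 → 9 → 9.
So the next two pairs are [north; 9] and [east; 9].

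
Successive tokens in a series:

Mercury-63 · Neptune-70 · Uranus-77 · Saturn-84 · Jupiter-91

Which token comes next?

Mars-98

Planet: runs backward through the planets Mercury→Neptune, so Mercury, Neptune, Uranus, Saturn, Jupiter → Mars.
For the second component, +7 each step: 63, 70, 77, 84, 91 → 98.
Putting it together: Mars-98.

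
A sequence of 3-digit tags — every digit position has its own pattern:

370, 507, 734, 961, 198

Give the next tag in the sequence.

First digit — +2 each step, mod 10: 3, 5, 7, 9, 1 → 3.
Second digit: +3 each step, mod 10; 7, 0, 3, 6, 9 → 2.
Third digit: 0, 7, 4, 1, 8 → 5 (−3 each step, mod 10).
So the next tag is 325.

325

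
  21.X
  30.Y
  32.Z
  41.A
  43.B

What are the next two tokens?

52.C, 54.D

First component: alternating steps +9, +2, +9, +2, …, so 21, 30, 32, 41, 43 → 52 → 54.
Letter: letters move forward 1 place in the alphabet, wrapping Z→A, so X, Y, Z, A, B → C → D.
So the next two tokens are 52.C and 54.D.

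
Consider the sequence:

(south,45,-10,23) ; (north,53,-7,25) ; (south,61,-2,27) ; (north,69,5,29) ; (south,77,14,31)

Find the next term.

Direction: alternates south ↔ north, so south, north, south, north, south → north.
Second entry goes 45, 53, 61, 69, 77 → 85 (+8 each step).
Third entry: differences are 3, 5, 7, … (increasing by 2 each time), so -10, -7, -2, 5, 14 → 25.
For the fourth entry, +2 each step: 23, 25, 27, 29, 31 → 33.
Combining the parts gives (north,85,25,33).

(north,85,25,33)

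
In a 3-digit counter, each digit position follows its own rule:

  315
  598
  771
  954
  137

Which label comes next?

First digit goes 3, 5, 7, 9, 1 → 3 (+2 each step, mod 10).
Second digit: −2 each step, mod 10; 1, 9, 7, 5, 3 → 1.
Third digit — +3 each step, mod 10: 5, 8, 1, 4, 7 → 0.
Putting it together: 310.

310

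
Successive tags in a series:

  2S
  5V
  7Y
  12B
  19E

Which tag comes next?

31H

First component: 2, 5, 7, 12, 19 → 31 (each term is the sum of the two before it).
Letter — letters move forward 3 places in the alphabet, wrapping Z→A: S, V, Y, B, E → H.
Combining the parts gives 31H.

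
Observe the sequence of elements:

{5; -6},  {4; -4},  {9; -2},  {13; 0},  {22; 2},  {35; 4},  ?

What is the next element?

First coordinate: each term is the sum of the two before it; 5, 4, 9, 13, 22, 35 → 57.
Second coordinate: +2 each step; -6, -4, -2, 0, 2, 4 → 6.
Combining the parts gives {57; 6}.

{57; 6}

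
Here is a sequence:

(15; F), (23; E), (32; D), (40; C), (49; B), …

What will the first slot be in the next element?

First slot — alternating steps +8, +9, +8, +9, …: 15, 23, 32, 40, 49 → 57.
Letter: letters move back 1 place in the alphabet, so F, E, D, C, B → A.

57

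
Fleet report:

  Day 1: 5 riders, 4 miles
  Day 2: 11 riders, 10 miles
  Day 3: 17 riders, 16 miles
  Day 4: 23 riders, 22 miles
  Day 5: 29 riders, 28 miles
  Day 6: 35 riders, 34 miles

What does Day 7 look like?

41 riders, 40 miles

Riders: +6 each step, so 5, 11, 17, 23, 29, 35 → 41.
Miles: 4, 10, 16, 22, 28, 34 → 40 (always 1 less than the riders).
Combining the parts gives 41 riders, 40 miles.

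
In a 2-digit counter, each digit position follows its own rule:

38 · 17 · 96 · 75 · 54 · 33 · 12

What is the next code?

91

First digit: 3, 1, 9, 7, 5, 3, 1 → 9 (−2 each step, mod 10).
For the second digit, −1 each step, mod 10: 8, 7, 6, 5, 4, 3, 2 → 1.
Putting it together: 91.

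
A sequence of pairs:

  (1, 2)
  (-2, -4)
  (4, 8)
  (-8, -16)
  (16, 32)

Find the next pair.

First entry: ×(-2) each step; 1, -2, 4, -8, 16 → -32.
For the second entry, always 2 × the first entry: 2, -4, 8, -16, 32 → -64.
So the next pair is (-32, -64).

(-32, -64)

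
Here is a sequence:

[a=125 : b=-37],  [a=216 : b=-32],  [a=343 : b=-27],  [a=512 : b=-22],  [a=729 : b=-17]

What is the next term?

A: 125, 216, 343, 512, 729 → 1000 (perfect cubes: 5³, 6³, 7³, …).
B goes -37, -32, -27, -22, -17 → -12 (+5 each step).
Combining the parts gives [a=1000 : b=-12].

[a=1000 : b=-12]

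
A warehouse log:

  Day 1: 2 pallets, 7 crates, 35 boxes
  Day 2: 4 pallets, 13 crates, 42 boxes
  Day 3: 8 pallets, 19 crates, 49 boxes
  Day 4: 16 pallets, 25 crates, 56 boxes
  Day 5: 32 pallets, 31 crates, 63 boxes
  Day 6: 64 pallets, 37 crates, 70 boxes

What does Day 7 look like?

Pallets: 2, 4, 8, 16, 32, 64 → 128 (×2 each step).
Crates: 7, 13, 19, 25, 31, 37 → 43 (+6 each step).
Boxes: +7 each step, so 35, 42, 49, 56, 63, 70 → 77.
Putting it together: 128 pallets, 43 crates, 77 boxes.

128 pallets, 43 crates, 77 boxes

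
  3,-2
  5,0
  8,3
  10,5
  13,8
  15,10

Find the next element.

For the first value, alternating steps +2, +3, +2, +3, …: 3, 5, 8, 10, 13, 15 → 18.
Second value: always 5 less than the first value, so -2, 0, 3, 5, 8, 10 → 13.
Putting it together: 18,13.

18,13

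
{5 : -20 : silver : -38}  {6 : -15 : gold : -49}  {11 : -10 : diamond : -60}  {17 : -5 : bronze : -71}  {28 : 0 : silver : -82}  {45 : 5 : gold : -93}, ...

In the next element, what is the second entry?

Second entry: +5 each step, so -20, -15, -10, -5, 0, 5 → 10.

10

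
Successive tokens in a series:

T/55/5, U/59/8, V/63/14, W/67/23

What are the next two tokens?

Letter: T, U, V, W → X → Y (letters move forward 1 place in the alphabet).
Second component — +4 each step: 55, 59, 63, 67 → 71 → 75.
Third component — differences are 3, 6, 9, … (increasing by 3 each time): 5, 8, 14, 23 → 35 → 50.
Putting the parts together: X/71/35 and then Y/75/50.

X/71/35 then Y/75/50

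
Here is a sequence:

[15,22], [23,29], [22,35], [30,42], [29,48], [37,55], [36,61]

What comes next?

First slot goes 15, 23, 22, 30, 29, 37, 36 → 44 (alternating steps +8, −1, +8, −1, …).
Second slot goes 22, 29, 35, 42, 48, 55, 61 → 68 (alternating steps +7, +6, +7, +6, …).
So the next element is [44,68].

[44,68]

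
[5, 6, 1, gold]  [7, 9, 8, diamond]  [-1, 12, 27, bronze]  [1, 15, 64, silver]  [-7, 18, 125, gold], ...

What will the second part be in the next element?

21

Second part goes 6, 9, 12, 15, 18 → 21 (+3 each step).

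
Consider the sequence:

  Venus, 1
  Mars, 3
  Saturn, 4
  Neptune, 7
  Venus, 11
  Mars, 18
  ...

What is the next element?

Planet: Venus, Mars, Saturn, Neptune, Venus, Mars → Saturn (repeats Venus → Mars → Saturn → Neptune).
Second slot: each term is the sum of the two before it; 1, 3, 4, 7, 11, 18 → 29.
Combining the parts gives Saturn, 29.

Saturn, 29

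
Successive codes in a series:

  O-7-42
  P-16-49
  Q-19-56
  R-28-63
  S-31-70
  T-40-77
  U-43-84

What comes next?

V-52-91

Letter — letters move forward 1 place in the alphabet: O, P, Q, R, S, T, U → V.
Second component: alternating steps +9, +3, +9, +3, …, so 7, 16, 19, 28, 31, 40, 43 → 52.
Third component: +7 each step; 42, 49, 56, 63, 70, 77, 84 → 91.
So the next code is V-52-91.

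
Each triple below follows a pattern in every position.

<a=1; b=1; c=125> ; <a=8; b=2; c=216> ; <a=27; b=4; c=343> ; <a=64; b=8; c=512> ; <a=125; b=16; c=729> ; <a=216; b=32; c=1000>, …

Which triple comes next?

A — perfect cubes: 1³, 2³, 3³, …: 1, 8, 27, 64, 125, 216 → 343.
B goes 1, 2, 4, 8, 16, 32 → 64 (×2 each step).
C — perfect cubes: 5³, 6³, 7³, …: 125, 216, 343, 512, 729, 1000 → 1331.
Putting it together: <a=343; b=64; c=1331>.

<a=343; b=64; c=1331>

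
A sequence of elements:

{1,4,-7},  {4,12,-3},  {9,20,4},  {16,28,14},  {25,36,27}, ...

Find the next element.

{36,44,43}

For the first entry, perfect squares: 1², 2², 3², …: 1, 4, 9, 16, 25 → 36.
Second entry: +8 each step; 4, 12, 20, 28, 36 → 44.
Third entry: differences are 4, 7, 10, … (increasing by 3 each time), so -7, -3, 4, 14, 27 → 43.
Putting it together: {36,44,43}.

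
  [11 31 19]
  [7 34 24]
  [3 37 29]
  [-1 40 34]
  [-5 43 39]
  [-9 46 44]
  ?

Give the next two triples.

[-13 49 49], [-17 52 54]

First slot goes 11, 7, 3, -1, -5, -9 → -13 → -17 (−4 each step).
Second slot — +3 each step: 31, 34, 37, 40, 43, 46 → 49 → 52.
Third slot: +5 each step; 19, 24, 29, 34, 39, 44 → 49 → 54.
Putting the parts together: [-13 49 49] and then [-17 52 54].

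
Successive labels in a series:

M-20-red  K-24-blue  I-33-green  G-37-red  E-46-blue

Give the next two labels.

Letter: letters move back 2 places in the alphabet, so M, K, I, G, E → C → A.
Second component goes 20, 24, 33, 37, 46 → 50 → 59 (alternating steps +4, +9, +4, +9, …).
Colour: red, blue, green, red, blue → green → red (repeats red → blue → green).
Putting the parts together: C-50-green and then A-59-red.

C-50-green then A-59-red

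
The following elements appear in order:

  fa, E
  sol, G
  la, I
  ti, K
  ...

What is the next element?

do, M

Note goes fa, sol, la, ti → do (runs through the solfège scale do→ti).
Letter: letters move forward 2 places in the alphabet, so E, G, I, K → M.
Putting it together: do, M.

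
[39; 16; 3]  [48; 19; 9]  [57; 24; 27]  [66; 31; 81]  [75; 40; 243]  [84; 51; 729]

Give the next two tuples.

[93; 64; 2187], [102; 79; 6561]

First entry: +9 each step, so 39, 48, 57, 66, 75, 84 → 93 → 102.
Second entry — differences are 3, 5, 7, … (increasing by 2 each time): 16, 19, 24, 31, 40, 51 → 64 → 79.
Third entry: 3, 9, 27, 81, 243, 729 → 2187 → 6561 (×3 each step).
So the next two tuples are [93; 64; 2187] and [102; 79; 6561].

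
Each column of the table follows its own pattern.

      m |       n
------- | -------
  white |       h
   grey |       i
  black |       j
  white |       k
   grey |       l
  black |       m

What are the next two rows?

white  n; grey  o

Column m goes white, grey, black, white, grey, black → white → grey (repeats white → grey → black).
For the column n, letters move forward 1 place in the alphabet: h, i, j, k, l, m → n → o.
So the next two rows are white  n and grey  o.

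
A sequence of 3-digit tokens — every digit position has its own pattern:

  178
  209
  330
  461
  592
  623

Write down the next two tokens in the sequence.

First digit: +1 each step, mod 10; 1, 2, 3, 4, 5, 6 → 7 → 8.
Second digit: +3 each step, mod 10; 7, 0, 3, 6, 9, 2 → 5 → 8.
Third digit — +1 each step, mod 10: 8, 9, 0, 1, 2, 3 → 4 → 5.
So the next two tokens are 754 and 885.

754, 885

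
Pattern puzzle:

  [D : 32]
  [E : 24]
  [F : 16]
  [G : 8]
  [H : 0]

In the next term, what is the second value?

Second value — −8 each step: 32, 24, 16, 8, 0 → -8.

-8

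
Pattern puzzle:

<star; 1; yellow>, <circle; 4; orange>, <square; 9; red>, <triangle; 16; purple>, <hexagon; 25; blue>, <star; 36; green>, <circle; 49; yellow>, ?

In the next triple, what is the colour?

orange

Colour: yellow, orange, red, purple, blue, green, yellow → orange (repeats yellow → orange → red → purple → blue → green).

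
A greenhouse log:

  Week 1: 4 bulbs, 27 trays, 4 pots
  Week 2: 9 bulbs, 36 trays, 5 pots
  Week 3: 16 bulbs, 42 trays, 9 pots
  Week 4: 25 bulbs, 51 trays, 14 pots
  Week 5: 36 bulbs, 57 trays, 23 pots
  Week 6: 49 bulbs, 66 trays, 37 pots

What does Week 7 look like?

64 bulbs, 72 trays, 60 pots

For the bulbs, perfect squares: 2², 3², 4², …: 4, 9, 16, 25, 36, 49 → 64.
For the trays, alternating steps +9, +6, +9, +6, …: 27, 36, 42, 51, 57, 66 → 72.
Pots — each term is the sum of the two before it: 4, 5, 9, 14, 23, 37 → 60.
Combining the parts gives 64 bulbs, 72 trays, 60 pots.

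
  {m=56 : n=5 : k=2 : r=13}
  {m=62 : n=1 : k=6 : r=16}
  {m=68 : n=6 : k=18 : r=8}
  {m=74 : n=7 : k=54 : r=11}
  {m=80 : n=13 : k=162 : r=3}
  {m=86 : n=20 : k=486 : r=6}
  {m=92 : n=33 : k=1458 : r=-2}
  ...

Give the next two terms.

{m=98 : n=53 : k=4374 : r=1}, {m=104 : n=86 : k=13122 : r=-7}

M: 56, 62, 68, 74, 80, 86, 92 → 98 → 104 (+6 each step).
N: 5, 1, 6, 7, 13, 20, 33 → 53 → 86 (each term is the sum of the two before it).
K — ×3 each step: 2, 6, 18, 54, 162, 486, 1458 → 4374 → 13122.
R — alternating steps +3, −8, +3, −8, …: 13, 16, 8, 11, 3, 6, -2 → 1 → -7.
Putting the parts together: {m=98 : n=53 : k=4374 : r=1} and then {m=104 : n=86 : k=13122 : r=-7}.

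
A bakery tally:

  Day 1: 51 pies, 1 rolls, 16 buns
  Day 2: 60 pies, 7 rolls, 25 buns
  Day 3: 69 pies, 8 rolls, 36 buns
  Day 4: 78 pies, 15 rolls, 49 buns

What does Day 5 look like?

Pies: +9 each step, so 51, 60, 69, 78 → 87.
Rolls: each term is the sum of the two before it; 1, 7, 8, 15 → 23.
Buns: 16, 25, 36, 49 → 64 (perfect squares: 4², 5², 6², …).
Putting it together: 87 pies, 23 rolls, 64 buns.

87 pies, 23 rolls, 64 buns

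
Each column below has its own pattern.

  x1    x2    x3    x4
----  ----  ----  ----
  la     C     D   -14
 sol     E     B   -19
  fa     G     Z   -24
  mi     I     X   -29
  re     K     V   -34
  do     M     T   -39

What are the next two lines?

Column x1 goes la, sol, fa, mi, re, do → ti → la (runs backward through the solfège scale do→ti).
Column x2: letters move forward 2 places in the alphabet, so C, E, G, I, K, M → O → Q.
Column x3 — letters move back 2 places in the alphabet, wrapping A→Z: D, B, Z, X, V, T → R → P.
Column x4 goes -14, -19, -24, -29, -34, -39 → -44 → -49 (−5 each step).
Putting the parts together: ti  O  R  -44 and then la  Q  P  -49.

ti  O  R  -44; la  Q  P  -49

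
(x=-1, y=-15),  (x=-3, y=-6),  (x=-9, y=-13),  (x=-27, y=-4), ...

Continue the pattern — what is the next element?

(x=-81, y=-11)

X: -1, -3, -9, -27 → -81 (×3 each step).
Y: alternating steps +9, −7, +9, −7, …; -15, -6, -13, -4 → -11.
Putting it together: (x=-81, y=-11).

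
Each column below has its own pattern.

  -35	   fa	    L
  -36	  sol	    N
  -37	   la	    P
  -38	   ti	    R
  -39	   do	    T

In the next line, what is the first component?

First component: −1 each step; -35, -36, -37, -38, -39 → -40.

-40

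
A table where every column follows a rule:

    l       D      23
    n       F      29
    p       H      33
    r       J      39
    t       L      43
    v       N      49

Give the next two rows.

x  P  53; z  R  59

First letter goes l, n, p, r, t, v → x → z (letters move forward 2 places in the alphabet).
For the second letter, letters move forward 2 places in the alphabet: D, F, H, J, L, N → P → R.
Third component: 23, 29, 33, 39, 43, 49 → 53 → 59 (alternating steps +6, +4, +6, +4, …).
Putting the parts together: x  P  53 and then z  R  59.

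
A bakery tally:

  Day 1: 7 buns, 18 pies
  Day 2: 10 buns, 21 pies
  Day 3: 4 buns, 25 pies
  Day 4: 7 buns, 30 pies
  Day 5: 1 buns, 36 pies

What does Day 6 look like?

Buns — alternating steps +3, −6, +3, −6, …: 7, 10, 4, 7, 1 → 4.
Pies goes 18, 21, 25, 30, 36 → 43 (differences are 3, 4, 5, … (increasing by 1 each time)).
Putting it together: 4 buns, 43 pies.

4 buns, 43 pies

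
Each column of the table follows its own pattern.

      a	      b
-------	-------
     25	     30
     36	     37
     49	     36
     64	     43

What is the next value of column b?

Column a — perfect squares: 5², 6², 7², …: 25, 36, 49, 64 → 81.
Column b: 30, 37, 36, 43 → 42 (alternating steps +7, −1, +7, −1, …).

42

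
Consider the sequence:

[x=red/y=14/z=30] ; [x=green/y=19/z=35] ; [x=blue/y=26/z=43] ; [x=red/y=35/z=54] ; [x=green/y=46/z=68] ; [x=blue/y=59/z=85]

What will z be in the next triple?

Z goes 30, 35, 43, 54, 68, 85 → 105 (differences are 5, 8, 11, … (increasing by 3 each time)).

105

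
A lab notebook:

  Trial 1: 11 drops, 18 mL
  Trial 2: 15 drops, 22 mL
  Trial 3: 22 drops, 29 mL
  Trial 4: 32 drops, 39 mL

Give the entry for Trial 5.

Drops: 11, 15, 22, 32 → 45 (differences are 4, 7, 10, … (increasing by 3 each time)).
ML: always 7 more than the drops, so 18, 22, 29, 39 → 52.
So the next record is 45 drops, 52 mL.

45 drops, 52 mL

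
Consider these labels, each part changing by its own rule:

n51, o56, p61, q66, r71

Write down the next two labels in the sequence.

s76 then t81

Letter goes n, o, p, q, r → s → t (letters move forward 1 place in the alphabet).
Second component — +5 each step: 51, 56, 61, 66, 71 → 76 → 81.
Putting the parts together: s76 and then t81.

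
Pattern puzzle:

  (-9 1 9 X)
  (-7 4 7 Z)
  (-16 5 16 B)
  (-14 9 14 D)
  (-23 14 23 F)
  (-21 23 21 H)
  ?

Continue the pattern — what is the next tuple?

First entry — alternating steps +2, −9, +2, −9, …: -9, -7, -16, -14, -23, -21 → -30.
Second entry — each term is the sum of the two before it: 1, 4, 5, 9, 14, 23 → 37.
Third entry: together with the first entry always sums to 0, so 9, 7, 16, 14, 23, 21 → 30.
Letter goes X, Z, B, D, F, H → J (letters move forward 2 places in the alphabet, wrapping Z→A).
So the next tuple is (-30 37 30 J).

(-30 37 30 J)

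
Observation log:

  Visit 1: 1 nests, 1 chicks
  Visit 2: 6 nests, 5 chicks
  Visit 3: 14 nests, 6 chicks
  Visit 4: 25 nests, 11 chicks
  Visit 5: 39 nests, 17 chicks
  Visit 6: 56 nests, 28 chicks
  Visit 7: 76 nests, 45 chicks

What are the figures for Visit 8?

Nests: differences are 5, 8, 11, … (increasing by 3 each time), so 1, 6, 14, 25, 39, 56, 76 → 99.
Chicks — each term is the sum of the two before it: 1, 5, 6, 11, 17, 28, 45 → 73.
So the next line is 99 nests, 73 chicks.

99 nests, 73 chicks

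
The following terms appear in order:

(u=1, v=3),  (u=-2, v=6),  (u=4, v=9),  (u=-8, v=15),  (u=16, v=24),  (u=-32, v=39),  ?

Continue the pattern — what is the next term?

(u=64, v=63)

U — ×(-2) each step: 1, -2, 4, -8, 16, -32 → 64.
V: each term is the sum of the two before it; 3, 6, 9, 15, 24, 39 → 63.
Combining the parts gives (u=64, v=63).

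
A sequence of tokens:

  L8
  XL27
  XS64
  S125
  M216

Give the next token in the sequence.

L343

Size: runs through clothing sizes XS→XL, so L, XL, XS, S, M → L.
Second component: perfect cubes: 2³, 3³, 4³, …; 8, 27, 64, 125, 216 → 343.
So the next token is L343.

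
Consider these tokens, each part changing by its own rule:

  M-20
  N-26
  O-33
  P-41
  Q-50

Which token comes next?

Letter: M, N, O, P, Q → R (letters move forward 1 place in the alphabet).
Second component — differences are 6, 7, 8, … (increasing by 1 each time): 20, 26, 33, 41, 50 → 60.
Combining the parts gives R-60.

R-60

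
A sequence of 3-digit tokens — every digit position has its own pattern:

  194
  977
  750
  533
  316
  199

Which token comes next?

972

First digit — −2 each step, mod 10: 1, 9, 7, 5, 3, 1 → 9.
Second digit goes 9, 7, 5, 3, 1, 9 → 7 (−2 each step, mod 10).
Third digit: +3 each step, mod 10, so 4, 7, 0, 3, 6, 9 → 2.
So the next token is 972.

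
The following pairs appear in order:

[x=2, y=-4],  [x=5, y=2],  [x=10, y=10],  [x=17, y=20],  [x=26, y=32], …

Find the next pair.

X goes 2, 5, 10, 17, 26 → 37 (differences are 3, 5, 7, … (increasing by 2 each time)).
For the y, differences are 6, 8, 10, … (increasing by 2 each time): -4, 2, 10, 20, 32 → 46.
So the next pair is [x=37, y=46].

[x=37, y=46]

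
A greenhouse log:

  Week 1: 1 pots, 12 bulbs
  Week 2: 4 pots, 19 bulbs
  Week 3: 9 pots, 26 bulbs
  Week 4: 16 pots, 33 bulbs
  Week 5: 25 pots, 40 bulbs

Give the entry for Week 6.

36 pots, 47 bulbs

Pots goes 1, 4, 9, 16, 25 → 36 (perfect squares: 1², 2², 3², …).
Bulbs: +7 each step; 12, 19, 26, 33, 40 → 47.
Putting it together: 36 pots, 47 bulbs.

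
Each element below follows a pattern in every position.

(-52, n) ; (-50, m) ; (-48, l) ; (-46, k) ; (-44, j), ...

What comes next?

First slot: +2 each step; -52, -50, -48, -46, -44 → -42.
Letter: n, m, l, k, j → i (letters move back 1 place in the alphabet).
So the next element is (-42, i).

(-42, i)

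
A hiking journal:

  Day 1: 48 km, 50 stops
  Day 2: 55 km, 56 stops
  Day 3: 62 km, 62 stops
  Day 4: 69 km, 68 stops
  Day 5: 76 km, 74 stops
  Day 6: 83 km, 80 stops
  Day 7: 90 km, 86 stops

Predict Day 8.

For the km, +7 each step: 48, 55, 62, 69, 76, 83, 90 → 97.
Stops — +6 each step: 50, 56, 62, 68, 74, 80, 86 → 92.
Combining the parts gives 97 km, 92 stops.

97 km, 92 stops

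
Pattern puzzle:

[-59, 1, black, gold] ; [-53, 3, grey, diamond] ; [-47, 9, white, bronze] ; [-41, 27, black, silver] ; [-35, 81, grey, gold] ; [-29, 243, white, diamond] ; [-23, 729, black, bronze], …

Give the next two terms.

For the first part, +6 each step: -59, -53, -47, -41, -35, -29, -23 → -17 → -11.
Second part: ×3 each step, so 1, 3, 9, 27, 81, 243, 729 → 2187 → 6561.
For the shade, repeats black → grey → white: black, grey, white, black, grey, white, black → grey → white.
Rank goes gold, diamond, bronze, silver, gold, diamond, bronze → silver → gold (repeats gold → diamond → bronze → silver).
So the next two terms are [-17, 2187, grey, silver] and [-11, 6561, white, gold].

[-17, 2187, grey, silver], [-11, 6561, white, gold]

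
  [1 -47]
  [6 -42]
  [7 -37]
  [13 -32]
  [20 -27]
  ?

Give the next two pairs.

First entry goes 1, 6, 7, 13, 20 → 33 → 53 (each term is the sum of the two before it).
Second entry goes -47, -42, -37, -32, -27 → -22 → -17 (+5 each step).
So the next two pairs are [33 -22] and [53 -17].

[33 -22], [53 -17]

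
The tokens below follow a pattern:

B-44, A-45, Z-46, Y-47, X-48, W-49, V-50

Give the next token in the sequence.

Letter: letters move back 1 place in the alphabet, wrapping A→Z, so B, A, Z, Y, X, W, V → U.
Second component: 44, 45, 46, 47, 48, 49, 50 → 51 (+1 each step).
Putting it together: U-51.

U-51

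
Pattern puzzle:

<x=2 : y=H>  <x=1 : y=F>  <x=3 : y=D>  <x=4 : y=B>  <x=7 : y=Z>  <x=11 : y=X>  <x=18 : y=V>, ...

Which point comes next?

X — each term is the sum of the two before it: 2, 1, 3, 4, 7, 11, 18 → 29.
Y: letters move back 2 places in the alphabet, wrapping A→Z; H, F, D, B, Z, X, V → T.
Combining the parts gives <x=29 : y=T>.

<x=29 : y=T>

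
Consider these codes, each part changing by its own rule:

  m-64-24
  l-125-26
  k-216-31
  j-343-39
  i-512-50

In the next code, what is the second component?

Second component — perfect cubes: 4³, 5³, 6³, …: 64, 125, 216, 343, 512 → 729.

729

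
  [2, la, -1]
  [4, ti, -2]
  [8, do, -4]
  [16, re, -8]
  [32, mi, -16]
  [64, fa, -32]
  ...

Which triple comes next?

First value: 2, 4, 8, 16, 32, 64 → 128 (×2 each step).
Note goes la, ti, do, re, mi, fa → sol (runs through the solfège scale do→ti).
For the third value, ×2 each step: -1, -2, -4, -8, -16, -32 → -64.
So the next triple is [128, sol, -64].

[128, sol, -64]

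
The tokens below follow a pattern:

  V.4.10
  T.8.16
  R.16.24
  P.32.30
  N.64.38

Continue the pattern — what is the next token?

L.128.44

For the letter, letters move back 2 places in the alphabet: V, T, R, P, N → L.
Second component — ×2 each step: 4, 8, 16, 32, 64 → 128.
Third component: alternating steps +6, +8, +6, +8, …; 10, 16, 24, 30, 38 → 44.
Putting it together: L.128.44.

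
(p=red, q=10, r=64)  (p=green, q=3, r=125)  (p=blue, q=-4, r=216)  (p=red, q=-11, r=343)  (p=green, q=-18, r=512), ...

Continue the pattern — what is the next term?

(p=blue, q=-25, r=729)

P: repeats red → green → blue, so red, green, blue, red, green → blue.
For the q, −7 each step: 10, 3, -4, -11, -18 → -25.
R: 64, 125, 216, 343, 512 → 729 (perfect cubes: 4³, 5³, 6³, …).
Combining the parts gives (p=blue, q=-25, r=729).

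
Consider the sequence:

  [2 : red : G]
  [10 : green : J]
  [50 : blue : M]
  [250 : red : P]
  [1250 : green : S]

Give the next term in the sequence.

For the first value, ×5 each step: 2, 10, 50, 250, 1250 → 6250.
Colour goes red, green, blue, red, green → blue (repeats red → green → blue).
Letter: letters move forward 3 places in the alphabet; G, J, M, P, S → V.
Putting it together: [6250 : blue : V].

[6250 : blue : V]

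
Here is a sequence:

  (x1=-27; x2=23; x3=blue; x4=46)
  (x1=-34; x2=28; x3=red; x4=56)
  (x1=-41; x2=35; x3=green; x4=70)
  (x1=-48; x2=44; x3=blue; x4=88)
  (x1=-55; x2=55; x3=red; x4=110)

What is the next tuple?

(x1=-62; x2=68; x3=green; x4=136)

For the x1, −7 each step: -27, -34, -41, -48, -55 → -62.
X2: 23, 28, 35, 44, 55 → 68 (differences are 5, 7, 9, … (increasing by 2 each time)).
X3: repeats blue → red → green, so blue, red, green, blue, red → green.
X4 — always 2 × the x2: 46, 56, 70, 88, 110 → 136.
Combining the parts gives (x1=-62; x2=68; x3=green; x4=136).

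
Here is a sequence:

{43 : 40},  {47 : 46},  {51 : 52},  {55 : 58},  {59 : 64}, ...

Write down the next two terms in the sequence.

{63 : 70}, {67 : 76}

First slot: +4 each step, so 43, 47, 51, 55, 59 → 63 → 67.
For the second slot, +6 each step: 40, 46, 52, 58, 64 → 70 → 76.
Putting the parts together: {63 : 70} and then {67 : 76}.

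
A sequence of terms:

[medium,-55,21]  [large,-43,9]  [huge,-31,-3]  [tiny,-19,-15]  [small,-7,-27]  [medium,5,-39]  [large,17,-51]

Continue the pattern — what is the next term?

[huge,29,-63]

Size: repeats medium → large → huge → tiny → small, so medium, large, huge, tiny, small, medium, large → huge.
Second entry — +12 each step: -55, -43, -31, -19, -7, 5, 17 → 29.
For the third entry, −12 each step: 21, 9, -3, -15, -27, -39, -51 → -63.
So the next term is [huge,29,-63].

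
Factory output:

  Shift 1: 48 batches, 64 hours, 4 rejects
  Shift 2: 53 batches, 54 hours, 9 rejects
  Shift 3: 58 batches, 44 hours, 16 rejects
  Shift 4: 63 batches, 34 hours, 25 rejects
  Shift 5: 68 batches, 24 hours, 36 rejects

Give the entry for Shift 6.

Batches: +5 each step; 48, 53, 58, 63, 68 → 73.
Hours — −10 each step: 64, 54, 44, 34, 24 → 14.
Rejects: 4, 9, 16, 25, 36 → 49 (perfect squares: 2², 3², 4², …).
So the next line is 73 batches, 14 hours, 49 rejects.

73 batches, 14 hours, 49 rejects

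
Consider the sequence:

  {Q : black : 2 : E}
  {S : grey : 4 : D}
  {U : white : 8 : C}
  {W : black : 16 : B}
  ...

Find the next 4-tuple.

First letter — letters move forward 2 places in the alphabet: Q, S, U, W → Y.
Shade — repeats black → grey → white: black, grey, white, black → grey.
Third value: ×2 each step, so 2, 4, 8, 16 → 32.
Second letter goes E, D, C, B → A (letters move back 1 place in the alphabet).
Combining the parts gives {Y : grey : 32 : A}.

{Y : grey : 32 : A}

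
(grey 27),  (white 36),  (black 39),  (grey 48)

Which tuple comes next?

Shade — repeats grey → white → black: grey, white, black, grey → white.
For the second value, alternating steps +9, +3, +9, +3, …: 27, 36, 39, 48 → 51.
Putting it together: (white 51).

(white 51)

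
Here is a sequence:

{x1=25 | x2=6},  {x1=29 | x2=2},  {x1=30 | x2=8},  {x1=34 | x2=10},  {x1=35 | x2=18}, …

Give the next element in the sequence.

{x1=39 | x2=28}

For the x1, alternating steps +4, +1, +4, +1, …: 25, 29, 30, 34, 35 → 39.
X2: each term is the sum of the two before it, so 6, 2, 8, 10, 18 → 28.
So the next element is {x1=39 | x2=28}.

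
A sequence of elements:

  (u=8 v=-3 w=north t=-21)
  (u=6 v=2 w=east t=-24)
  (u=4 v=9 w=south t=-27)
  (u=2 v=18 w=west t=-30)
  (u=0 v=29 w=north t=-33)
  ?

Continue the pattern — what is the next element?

(u=-2 v=42 w=east t=-36)

U — −2 each step: 8, 6, 4, 2, 0 → -2.
V: differences are 5, 7, 9, … (increasing by 2 each time); -3, 2, 9, 18, 29 → 42.
W: repeats north → east → south → west; north, east, south, west, north → east.
T: -21, -24, -27, -30, -33 → -36 (−3 each step).
So the next element is (u=-2 v=42 w=east t=-36).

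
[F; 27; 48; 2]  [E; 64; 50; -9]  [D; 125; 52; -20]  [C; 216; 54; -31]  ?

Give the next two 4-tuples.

Letter: letters move back 1 place in the alphabet; F, E, D, C → B → A.
Second slot — perfect cubes: 3³, 4³, 5³, …: 27, 64, 125, 216 → 343 → 512.
Third slot: +2 each step, so 48, 50, 52, 54 → 56 → 58.
Fourth slot goes 2, -9, -20, -31 → -42 → -53 (−11 each step).
Putting the parts together: [B; 343; 56; -42] and then [A; 512; 58; -53].

[B; 343; 56; -42], [A; 512; 58; -53]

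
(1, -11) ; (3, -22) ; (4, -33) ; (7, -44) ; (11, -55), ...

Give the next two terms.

(18, -66), (29, -77)

First part: each term is the sum of the two before it, so 1, 3, 4, 7, 11 → 18 → 29.
For the second part, −11 each step: -11, -22, -33, -44, -55 → -66 → -77.
Putting the parts together: (18, -66) and then (29, -77).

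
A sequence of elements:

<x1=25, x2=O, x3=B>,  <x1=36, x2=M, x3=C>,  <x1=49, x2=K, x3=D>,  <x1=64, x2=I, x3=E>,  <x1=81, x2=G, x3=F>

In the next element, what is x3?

X3 goes B, C, D, E, F → G (letters move forward 1 place in the alphabet).

G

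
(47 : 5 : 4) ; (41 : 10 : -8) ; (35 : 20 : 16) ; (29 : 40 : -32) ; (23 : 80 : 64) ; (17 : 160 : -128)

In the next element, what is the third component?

256

First component goes 47, 41, 35, 29, 23, 17 → 11 (−6 each step).
Second component goes 5, 10, 20, 40, 80, 160 → 320 (×2 each step).
Third component goes 4, -8, 16, -32, 64, -128 → 256 (×(-2) each step).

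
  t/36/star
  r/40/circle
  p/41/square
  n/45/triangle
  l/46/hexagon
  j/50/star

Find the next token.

h/51/circle

Letter goes t, r, p, n, l, j → h (letters move back 2 places in the alphabet).
Second component: 36, 40, 41, 45, 46, 50 → 51 (alternating steps +4, +1, +4, +1, …).
Shape goes star, circle, square, triangle, hexagon, star → circle (repeats star → circle → square → triangle → hexagon).
Combining the parts gives h/51/circle.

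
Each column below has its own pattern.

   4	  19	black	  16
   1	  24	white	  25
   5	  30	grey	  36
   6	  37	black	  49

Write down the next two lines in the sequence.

First component: each term is the sum of the two before it; 4, 1, 5, 6 → 11 → 17.
Second component: 19, 24, 30, 37 → 45 → 54 (differences are 5, 6, 7, … (increasing by 1 each time)).
Shade: repeats black → white → grey; black, white, grey, black → white → grey.
For the fourth component, perfect squares: 4², 5², 6², …: 16, 25, 36, 49 → 64 → 81.
Putting the parts together: 11  45  white  64 and then 17  54  grey  81.

11  45  white  64; 17  54  grey  81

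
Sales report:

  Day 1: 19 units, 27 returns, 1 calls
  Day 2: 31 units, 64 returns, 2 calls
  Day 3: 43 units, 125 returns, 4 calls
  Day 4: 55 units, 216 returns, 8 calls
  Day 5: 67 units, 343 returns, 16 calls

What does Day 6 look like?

Units: 19, 31, 43, 55, 67 → 79 (+12 each step).
Returns goes 27, 64, 125, 216, 343 → 512 (perfect cubes: 3³, 4³, 5³, …).
Calls: ×2 each step; 1, 2, 4, 8, 16 → 32.
Putting it together: 79 units, 512 returns, 32 calls.

79 units, 512 returns, 32 calls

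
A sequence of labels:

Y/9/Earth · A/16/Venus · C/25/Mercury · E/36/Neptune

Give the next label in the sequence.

G/49/Uranus

Letter goes Y, A, C, E → G (letters move forward 2 places in the alphabet, wrapping Z→A).
Second component: perfect squares: 3², 4², 5², …, so 9, 16, 25, 36 → 49.
Planet: runs backward through the planets Mercury→Neptune, so Earth, Venus, Mercury, Neptune → Uranus.
Combining the parts gives G/49/Uranus.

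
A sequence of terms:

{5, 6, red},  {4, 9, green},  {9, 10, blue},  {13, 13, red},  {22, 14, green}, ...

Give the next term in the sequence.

{35, 17, blue}

For the first component, each term is the sum of the two before it: 5, 4, 9, 13, 22 → 35.
Second component goes 6, 9, 10, 13, 14 → 17 (alternating steps +3, +1, +3, +1, …).
Colour goes red, green, blue, red, green → blue (repeats red → green → blue).
Putting it together: {35, 17, blue}.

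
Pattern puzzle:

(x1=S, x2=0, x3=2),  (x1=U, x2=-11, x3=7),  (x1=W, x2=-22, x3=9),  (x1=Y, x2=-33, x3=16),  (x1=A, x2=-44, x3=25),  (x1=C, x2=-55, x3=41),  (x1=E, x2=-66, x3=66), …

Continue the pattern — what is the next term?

(x1=G, x2=-77, x3=107)

X1 — letters move forward 2 places in the alphabet, wrapping Z→A: S, U, W, Y, A, C, E → G.
For the x2, −11 each step: 0, -11, -22, -33, -44, -55, -66 → -77.
X3 goes 2, 7, 9, 16, 25, 41, 66 → 107 (each term is the sum of the two before it).
So the next term is (x1=G, x2=-77, x3=107).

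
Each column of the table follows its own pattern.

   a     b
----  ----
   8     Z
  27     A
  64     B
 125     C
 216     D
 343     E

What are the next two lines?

512  F; 729  G

Column a: perfect cubes: 2³, 3³, 4³, …, so 8, 27, 64, 125, 216, 343 → 512 → 729.
Column b: letters move forward 1 place in the alphabet, wrapping Z→A, so Z, A, B, C, D, E → F → G.
So the next two lines are 512  F and 729  G.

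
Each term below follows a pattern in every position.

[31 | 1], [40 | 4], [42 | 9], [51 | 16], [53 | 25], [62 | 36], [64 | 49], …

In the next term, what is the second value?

Second value goes 1, 4, 9, 16, 25, 36, 49 → 64 (perfect squares: 1², 2², 3², …).

64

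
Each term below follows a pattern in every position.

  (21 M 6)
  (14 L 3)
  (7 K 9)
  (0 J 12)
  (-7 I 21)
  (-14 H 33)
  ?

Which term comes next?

(-21 G 54)

First component — −7 each step: 21, 14, 7, 0, -7, -14 → -21.
Letter — letters move back 1 place in the alphabet: M, L, K, J, I, H → G.
For the third component, each term is the sum of the two before it: 6, 3, 9, 12, 21, 33 → 54.
Putting it together: (-21 G 54).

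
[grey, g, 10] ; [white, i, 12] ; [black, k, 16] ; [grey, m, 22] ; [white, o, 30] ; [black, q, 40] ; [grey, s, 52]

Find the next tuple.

Shade: grey, white, black, grey, white, black, grey → white (repeats grey → white → black).
Letter goes g, i, k, m, o, q, s → u (letters move forward 2 places in the alphabet).
Third part: differences are 2, 4, 6, … (increasing by 2 each time); 10, 12, 16, 22, 30, 40, 52 → 66.
Combining the parts gives [white, u, 66].

[white, u, 66]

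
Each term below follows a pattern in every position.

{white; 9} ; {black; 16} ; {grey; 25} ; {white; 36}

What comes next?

For the shade, repeats white → black → grey: white, black, grey, white → black.
Second slot — perfect squares: 3², 4², 5², …: 9, 16, 25, 36 → 49.
Combining the parts gives {black; 49}.

{black; 49}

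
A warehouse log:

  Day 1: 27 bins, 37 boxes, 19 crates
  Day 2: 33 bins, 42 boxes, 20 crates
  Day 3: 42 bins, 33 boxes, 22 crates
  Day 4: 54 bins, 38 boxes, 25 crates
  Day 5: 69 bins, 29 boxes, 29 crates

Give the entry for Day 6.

Bins: differences are 6, 9, 12, … (increasing by 3 each time); 27, 33, 42, 54, 69 → 87.
Boxes: 37, 42, 33, 38, 29 → 34 (alternating steps +5, −9, +5, −9, …).
Crates: differences are 1, 2, 3, … (increasing by 1 each time), so 19, 20, 22, 25, 29 → 34.
Combining the parts gives 87 bins, 34 boxes, 34 crates.

87 bins, 34 boxes, 34 crates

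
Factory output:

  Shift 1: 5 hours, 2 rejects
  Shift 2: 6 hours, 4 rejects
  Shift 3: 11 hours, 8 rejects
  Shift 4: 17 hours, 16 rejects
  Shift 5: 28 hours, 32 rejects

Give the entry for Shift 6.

Hours goes 5, 6, 11, 17, 28 → 45 (each term is the sum of the two before it).
For the rejects, ×2 each step: 2, 4, 8, 16, 32 → 64.
So the next row is 45 hours, 64 rejects.

45 hours, 64 rejects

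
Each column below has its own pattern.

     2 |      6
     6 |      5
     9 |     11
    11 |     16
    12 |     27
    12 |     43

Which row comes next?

11  70

First component — differences are 4, 3, 2, … (decreasing by 1 each time): 2, 6, 9, 11, 12, 12 → 11.
For the second component, each term is the sum of the two before it: 6, 5, 11, 16, 27, 43 → 70.
So the next row is 11  70.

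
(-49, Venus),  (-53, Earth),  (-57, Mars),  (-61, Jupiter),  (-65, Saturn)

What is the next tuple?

First component goes -49, -53, -57, -61, -65 → -69 (−4 each step).
Planet: runs through the planets Mercury→Neptune, so Venus, Earth, Mars, Jupiter, Saturn → Uranus.
So the next tuple is (-69, Uranus).

(-69, Uranus)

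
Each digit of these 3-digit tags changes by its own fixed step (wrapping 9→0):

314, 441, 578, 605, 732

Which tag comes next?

869

For the first digit, +1 each step, mod 10: 3, 4, 5, 6, 7 → 8.
Second digit: +3 each step, mod 10, so 1, 4, 7, 0, 3 → 6.
Third digit: −3 each step, mod 10, so 4, 1, 8, 5, 2 → 9.
Combining the parts gives 869.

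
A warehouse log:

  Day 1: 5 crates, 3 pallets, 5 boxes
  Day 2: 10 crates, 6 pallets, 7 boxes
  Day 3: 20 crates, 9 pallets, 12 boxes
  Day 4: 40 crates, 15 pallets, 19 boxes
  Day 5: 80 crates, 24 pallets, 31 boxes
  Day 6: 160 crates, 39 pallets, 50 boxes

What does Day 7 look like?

320 crates, 63 pallets, 81 boxes

Crates: 5, 10, 20, 40, 80, 160 → 320 (×2 each step).
For the pallets, each term is the sum of the two before it: 3, 6, 9, 15, 24, 39 → 63.
Boxes: 5, 7, 12, 19, 31, 50 → 81 (each term is the sum of the two before it).
Putting it together: 320 crates, 63 pallets, 81 boxes.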